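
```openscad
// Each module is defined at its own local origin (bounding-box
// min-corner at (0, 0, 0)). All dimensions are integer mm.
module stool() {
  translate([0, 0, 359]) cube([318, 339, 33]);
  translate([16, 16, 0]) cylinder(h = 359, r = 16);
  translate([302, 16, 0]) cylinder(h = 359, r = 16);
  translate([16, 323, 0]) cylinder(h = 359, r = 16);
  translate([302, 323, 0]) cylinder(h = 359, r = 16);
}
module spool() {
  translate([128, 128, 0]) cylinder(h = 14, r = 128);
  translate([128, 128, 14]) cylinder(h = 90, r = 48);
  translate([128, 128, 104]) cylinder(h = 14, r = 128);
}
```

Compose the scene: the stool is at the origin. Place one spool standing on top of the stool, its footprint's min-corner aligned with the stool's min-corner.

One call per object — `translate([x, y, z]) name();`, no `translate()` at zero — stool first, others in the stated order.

stool();
translate([0, 0, 392]) spool();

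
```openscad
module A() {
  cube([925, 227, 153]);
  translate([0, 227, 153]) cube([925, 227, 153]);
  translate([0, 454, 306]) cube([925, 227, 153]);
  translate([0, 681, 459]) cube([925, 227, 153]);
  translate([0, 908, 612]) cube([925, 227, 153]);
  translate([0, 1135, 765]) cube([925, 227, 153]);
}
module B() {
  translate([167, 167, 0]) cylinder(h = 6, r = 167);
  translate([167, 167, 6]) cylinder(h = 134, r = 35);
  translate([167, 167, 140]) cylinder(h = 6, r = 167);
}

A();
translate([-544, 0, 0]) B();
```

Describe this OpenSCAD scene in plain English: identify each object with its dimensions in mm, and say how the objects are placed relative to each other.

A is a straight staircase of 6 solid steps. Each step is 925 mm wide (x), 227 mm deep (y, the going) and 153 mm tall (the rise). The first step rests on the floor; each subsequent step sits one going further in +y and one rise higher in +z, directly behind and above the previous step with no overlap.

B is a spool: two coaxial disc flanges of radius 167 mm and thickness 6 mm, joined by a core cylinder of radius 35 mm and height 134 mm. The lower flange rests on z = 0 and the three cylinders share a vertical axis.

The spool is on the floor beside the staircase on its −x side.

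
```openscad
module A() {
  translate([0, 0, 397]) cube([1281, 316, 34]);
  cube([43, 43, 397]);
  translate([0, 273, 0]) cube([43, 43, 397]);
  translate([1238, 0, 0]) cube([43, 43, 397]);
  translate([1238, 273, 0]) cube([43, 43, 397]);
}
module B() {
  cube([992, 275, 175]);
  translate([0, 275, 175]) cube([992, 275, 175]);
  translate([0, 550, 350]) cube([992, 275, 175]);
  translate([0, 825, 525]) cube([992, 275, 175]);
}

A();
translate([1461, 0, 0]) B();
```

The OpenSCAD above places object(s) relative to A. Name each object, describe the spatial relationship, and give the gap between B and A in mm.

The staircase's nearest face is 180 mm from the bench's +x face.

A is a bench. B is a staircase. The staircase is on the floor beside the bench on its +x side. The gap between the staircase and the bench is 180 mm.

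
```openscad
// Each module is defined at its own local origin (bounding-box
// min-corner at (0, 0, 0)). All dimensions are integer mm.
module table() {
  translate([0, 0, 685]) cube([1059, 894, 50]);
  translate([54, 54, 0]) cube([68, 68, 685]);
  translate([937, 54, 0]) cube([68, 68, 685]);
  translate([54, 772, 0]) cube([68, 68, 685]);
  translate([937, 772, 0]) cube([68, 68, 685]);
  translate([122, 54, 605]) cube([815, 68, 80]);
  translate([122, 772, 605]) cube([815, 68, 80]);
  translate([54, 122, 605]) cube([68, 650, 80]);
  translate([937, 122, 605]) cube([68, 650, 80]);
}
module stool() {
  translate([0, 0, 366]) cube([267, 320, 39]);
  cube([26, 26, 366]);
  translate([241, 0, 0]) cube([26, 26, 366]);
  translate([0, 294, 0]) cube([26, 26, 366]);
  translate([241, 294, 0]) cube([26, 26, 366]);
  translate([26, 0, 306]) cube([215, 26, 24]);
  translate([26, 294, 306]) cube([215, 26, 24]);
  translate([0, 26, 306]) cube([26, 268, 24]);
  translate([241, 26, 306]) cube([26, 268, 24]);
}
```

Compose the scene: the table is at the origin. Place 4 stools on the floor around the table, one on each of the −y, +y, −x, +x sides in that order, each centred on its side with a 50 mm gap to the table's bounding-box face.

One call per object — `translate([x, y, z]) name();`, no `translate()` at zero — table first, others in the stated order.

table();
translate([396, -370, 0]) stool();
translate([396, 944, 0]) stool();
translate([-317, 287, 0]) stool();
translate([1109, 287, 0]) stool();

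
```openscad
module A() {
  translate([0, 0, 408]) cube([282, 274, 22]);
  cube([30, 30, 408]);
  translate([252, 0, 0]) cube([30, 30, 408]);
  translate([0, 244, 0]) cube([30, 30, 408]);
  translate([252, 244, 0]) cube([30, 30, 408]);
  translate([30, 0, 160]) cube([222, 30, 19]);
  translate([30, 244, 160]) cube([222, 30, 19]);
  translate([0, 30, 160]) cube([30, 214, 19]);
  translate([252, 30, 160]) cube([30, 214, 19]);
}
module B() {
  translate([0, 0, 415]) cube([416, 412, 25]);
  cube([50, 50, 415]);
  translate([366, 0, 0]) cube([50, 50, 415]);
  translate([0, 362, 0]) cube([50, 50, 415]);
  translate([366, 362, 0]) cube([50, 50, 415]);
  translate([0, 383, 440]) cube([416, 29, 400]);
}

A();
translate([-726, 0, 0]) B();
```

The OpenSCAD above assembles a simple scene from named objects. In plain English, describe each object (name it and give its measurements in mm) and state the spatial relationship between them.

A is a simple wooden stool: a rectangular seat 282 mm (x) by 274 mm (y), 22 mm thick, top face at z = 430 mm, on four square legs, each 30×30 mm in cross-section. The legs rest on z = 0, each flush with a corner of the seat. Four stretchers, 30 mm wide and 19 mm tall, connect adjacent legs with their undersides at z = 160 mm, each running between the inner faces of the legs it joins and aligned with the legs' outer faces on the other axis.

B is a chair. The seat is a 416×412×25 mm slab with its top at z = 440 mm, on four 50×50 mm corner legs (flush with the seat edges, standing on z = 0). A flat backrest 29 mm thick, 400 mm tall, spans the full seat width and rises from the seat top along its +y edge, rear face flush with the rear of the seat.

The chair is on the floor beside the stool on its −x side.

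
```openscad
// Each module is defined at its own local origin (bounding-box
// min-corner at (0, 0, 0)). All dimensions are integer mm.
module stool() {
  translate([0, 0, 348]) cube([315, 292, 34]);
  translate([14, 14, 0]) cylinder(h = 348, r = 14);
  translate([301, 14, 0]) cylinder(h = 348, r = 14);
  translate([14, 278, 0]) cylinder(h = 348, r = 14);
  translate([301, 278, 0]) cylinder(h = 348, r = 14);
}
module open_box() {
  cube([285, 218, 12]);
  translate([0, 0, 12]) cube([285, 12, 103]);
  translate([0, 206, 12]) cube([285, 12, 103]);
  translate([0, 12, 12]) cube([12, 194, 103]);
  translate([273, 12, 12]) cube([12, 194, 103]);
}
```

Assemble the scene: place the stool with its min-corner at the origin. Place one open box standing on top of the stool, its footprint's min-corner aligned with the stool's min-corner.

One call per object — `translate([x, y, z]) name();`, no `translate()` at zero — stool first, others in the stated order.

stool();
translate([0, 0, 382]) open_box();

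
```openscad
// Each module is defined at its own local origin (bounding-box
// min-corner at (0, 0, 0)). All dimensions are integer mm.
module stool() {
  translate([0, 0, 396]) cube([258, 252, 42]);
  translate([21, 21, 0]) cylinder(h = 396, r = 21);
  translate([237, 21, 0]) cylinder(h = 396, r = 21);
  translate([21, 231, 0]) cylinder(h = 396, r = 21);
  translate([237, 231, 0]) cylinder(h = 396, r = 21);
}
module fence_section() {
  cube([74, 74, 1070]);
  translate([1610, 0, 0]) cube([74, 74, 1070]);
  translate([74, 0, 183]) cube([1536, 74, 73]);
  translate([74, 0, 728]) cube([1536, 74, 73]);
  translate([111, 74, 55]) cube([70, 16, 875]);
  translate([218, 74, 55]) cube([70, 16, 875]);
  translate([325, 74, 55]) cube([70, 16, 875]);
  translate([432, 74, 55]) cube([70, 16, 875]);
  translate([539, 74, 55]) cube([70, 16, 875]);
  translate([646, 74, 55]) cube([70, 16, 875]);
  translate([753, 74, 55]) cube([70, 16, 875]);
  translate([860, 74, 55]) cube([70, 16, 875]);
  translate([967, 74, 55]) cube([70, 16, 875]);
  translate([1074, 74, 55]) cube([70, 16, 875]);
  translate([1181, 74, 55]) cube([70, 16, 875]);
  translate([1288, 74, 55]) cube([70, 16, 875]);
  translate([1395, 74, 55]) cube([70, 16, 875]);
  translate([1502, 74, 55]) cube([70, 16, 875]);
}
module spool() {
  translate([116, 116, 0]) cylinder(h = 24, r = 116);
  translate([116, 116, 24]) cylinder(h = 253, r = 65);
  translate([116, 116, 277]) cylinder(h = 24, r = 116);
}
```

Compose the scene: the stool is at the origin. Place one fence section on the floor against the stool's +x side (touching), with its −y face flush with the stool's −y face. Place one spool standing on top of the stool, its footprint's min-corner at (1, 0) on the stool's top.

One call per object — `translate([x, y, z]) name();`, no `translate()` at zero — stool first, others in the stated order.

stool();
translate([258, 0, 0]) fence_section();
translate([1, 0, 438]) spool();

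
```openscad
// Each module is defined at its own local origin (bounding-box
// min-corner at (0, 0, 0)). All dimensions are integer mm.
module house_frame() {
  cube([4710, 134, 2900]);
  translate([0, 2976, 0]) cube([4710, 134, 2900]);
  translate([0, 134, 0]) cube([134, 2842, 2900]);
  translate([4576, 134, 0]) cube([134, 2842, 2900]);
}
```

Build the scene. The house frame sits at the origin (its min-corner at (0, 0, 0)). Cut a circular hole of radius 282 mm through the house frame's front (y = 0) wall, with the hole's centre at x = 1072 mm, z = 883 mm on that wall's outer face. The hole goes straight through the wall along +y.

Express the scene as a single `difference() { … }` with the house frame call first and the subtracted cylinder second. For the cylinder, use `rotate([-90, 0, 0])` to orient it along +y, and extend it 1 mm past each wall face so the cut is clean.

difference() {
  house_frame();
  translate([1072, -1, 883]) rotate([-90, 0, 0]) cylinder(h = 136, r = 282);
}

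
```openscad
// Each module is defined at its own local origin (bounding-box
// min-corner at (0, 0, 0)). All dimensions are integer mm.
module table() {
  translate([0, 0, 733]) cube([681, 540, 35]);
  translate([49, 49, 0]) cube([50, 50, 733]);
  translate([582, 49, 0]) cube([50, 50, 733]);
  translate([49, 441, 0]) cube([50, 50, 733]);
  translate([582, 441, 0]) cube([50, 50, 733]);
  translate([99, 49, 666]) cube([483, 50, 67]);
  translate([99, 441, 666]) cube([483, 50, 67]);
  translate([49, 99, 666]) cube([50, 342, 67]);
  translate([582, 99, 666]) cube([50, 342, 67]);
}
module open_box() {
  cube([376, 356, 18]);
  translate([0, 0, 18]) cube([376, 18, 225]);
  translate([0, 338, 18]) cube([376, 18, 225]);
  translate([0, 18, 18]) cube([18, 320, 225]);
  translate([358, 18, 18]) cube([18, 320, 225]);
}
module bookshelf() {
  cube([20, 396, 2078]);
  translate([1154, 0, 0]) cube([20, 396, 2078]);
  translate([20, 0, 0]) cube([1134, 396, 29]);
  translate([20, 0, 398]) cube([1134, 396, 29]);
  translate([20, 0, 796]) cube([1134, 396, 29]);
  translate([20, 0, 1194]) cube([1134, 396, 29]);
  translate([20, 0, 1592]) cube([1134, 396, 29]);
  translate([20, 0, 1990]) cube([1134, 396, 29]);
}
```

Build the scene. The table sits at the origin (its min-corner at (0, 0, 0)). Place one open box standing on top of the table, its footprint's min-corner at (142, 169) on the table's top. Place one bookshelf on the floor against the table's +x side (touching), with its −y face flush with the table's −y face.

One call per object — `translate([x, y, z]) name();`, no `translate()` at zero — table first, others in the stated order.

table();
translate([142, 169, 768]) open_box();
translate([681, 0, 0]) bookshelf();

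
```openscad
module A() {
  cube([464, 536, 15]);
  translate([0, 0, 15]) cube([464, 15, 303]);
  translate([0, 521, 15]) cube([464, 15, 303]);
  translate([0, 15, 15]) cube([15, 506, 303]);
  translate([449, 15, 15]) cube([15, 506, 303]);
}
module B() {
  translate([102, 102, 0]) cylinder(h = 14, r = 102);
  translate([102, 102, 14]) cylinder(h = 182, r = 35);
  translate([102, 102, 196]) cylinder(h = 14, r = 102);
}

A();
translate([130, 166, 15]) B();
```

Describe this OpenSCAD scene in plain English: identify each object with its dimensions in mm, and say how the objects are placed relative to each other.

A is an open storage box with external size 464×536×318 mm and wall thickness 15 mm (the base is also 15 mm thick). The base covers the whole footprint; the four walls stand on the base, with the y-facing walls full-width and the x-facing walls fitting between their inner faces.

B is a spool: two coaxial disc flanges of radius 102 mm and thickness 14 mm, joined by a core cylinder of radius 35 mm and height 182 mm. The lower flange rests on z = 0 and the three cylinders share a vertical axis.

The spool sits inside the open box, centred.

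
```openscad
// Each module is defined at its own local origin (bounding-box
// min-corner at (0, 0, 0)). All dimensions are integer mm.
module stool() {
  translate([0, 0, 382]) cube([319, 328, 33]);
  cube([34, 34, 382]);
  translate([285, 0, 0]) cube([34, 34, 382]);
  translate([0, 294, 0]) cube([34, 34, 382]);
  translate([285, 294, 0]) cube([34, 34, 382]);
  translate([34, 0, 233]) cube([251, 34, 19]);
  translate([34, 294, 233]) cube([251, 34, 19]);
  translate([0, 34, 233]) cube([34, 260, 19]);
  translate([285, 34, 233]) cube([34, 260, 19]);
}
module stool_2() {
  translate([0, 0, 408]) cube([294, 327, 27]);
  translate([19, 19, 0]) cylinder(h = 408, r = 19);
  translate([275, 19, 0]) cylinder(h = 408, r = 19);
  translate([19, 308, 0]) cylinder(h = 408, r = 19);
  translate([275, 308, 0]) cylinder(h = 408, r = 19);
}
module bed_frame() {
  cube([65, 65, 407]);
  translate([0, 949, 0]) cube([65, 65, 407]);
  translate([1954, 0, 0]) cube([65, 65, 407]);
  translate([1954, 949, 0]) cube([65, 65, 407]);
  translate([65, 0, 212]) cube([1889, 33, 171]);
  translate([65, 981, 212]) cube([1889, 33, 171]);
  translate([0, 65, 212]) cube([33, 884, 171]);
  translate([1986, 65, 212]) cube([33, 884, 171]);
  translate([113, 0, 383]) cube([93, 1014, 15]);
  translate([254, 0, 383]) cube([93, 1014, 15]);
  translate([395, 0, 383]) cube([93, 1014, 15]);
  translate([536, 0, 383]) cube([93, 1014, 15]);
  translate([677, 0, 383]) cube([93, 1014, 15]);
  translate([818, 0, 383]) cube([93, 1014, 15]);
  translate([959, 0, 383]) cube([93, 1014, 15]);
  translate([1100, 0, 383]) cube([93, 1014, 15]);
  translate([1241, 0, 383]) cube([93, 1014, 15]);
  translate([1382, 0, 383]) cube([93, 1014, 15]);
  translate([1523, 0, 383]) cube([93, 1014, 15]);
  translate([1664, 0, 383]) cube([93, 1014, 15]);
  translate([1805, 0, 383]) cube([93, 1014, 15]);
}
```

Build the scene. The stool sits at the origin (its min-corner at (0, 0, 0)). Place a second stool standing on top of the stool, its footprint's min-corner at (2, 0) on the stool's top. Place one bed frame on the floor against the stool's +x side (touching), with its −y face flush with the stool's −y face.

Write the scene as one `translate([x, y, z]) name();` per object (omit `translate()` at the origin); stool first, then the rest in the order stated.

stool();
translate([2, 0, 415]) stool_2();
translate([319, 0, 0]) bed_frame();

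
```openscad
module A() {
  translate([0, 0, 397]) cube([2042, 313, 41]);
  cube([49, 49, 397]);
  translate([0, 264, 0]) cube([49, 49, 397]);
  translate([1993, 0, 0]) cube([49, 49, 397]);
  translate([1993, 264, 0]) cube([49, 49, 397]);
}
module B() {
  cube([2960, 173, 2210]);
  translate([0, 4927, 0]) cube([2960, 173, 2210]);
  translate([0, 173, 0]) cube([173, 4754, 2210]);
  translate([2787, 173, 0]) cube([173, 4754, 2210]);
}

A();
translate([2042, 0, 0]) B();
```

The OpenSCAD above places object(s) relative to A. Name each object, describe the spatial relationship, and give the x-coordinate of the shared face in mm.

A is a bench. B is a house frame. The house frame is against the bench's +x side, with their −y faces flush. The x-coordinate of the shared face is 2042 mm.

The bench's +x face and the house frame's −x face are both at x = 2042 mm.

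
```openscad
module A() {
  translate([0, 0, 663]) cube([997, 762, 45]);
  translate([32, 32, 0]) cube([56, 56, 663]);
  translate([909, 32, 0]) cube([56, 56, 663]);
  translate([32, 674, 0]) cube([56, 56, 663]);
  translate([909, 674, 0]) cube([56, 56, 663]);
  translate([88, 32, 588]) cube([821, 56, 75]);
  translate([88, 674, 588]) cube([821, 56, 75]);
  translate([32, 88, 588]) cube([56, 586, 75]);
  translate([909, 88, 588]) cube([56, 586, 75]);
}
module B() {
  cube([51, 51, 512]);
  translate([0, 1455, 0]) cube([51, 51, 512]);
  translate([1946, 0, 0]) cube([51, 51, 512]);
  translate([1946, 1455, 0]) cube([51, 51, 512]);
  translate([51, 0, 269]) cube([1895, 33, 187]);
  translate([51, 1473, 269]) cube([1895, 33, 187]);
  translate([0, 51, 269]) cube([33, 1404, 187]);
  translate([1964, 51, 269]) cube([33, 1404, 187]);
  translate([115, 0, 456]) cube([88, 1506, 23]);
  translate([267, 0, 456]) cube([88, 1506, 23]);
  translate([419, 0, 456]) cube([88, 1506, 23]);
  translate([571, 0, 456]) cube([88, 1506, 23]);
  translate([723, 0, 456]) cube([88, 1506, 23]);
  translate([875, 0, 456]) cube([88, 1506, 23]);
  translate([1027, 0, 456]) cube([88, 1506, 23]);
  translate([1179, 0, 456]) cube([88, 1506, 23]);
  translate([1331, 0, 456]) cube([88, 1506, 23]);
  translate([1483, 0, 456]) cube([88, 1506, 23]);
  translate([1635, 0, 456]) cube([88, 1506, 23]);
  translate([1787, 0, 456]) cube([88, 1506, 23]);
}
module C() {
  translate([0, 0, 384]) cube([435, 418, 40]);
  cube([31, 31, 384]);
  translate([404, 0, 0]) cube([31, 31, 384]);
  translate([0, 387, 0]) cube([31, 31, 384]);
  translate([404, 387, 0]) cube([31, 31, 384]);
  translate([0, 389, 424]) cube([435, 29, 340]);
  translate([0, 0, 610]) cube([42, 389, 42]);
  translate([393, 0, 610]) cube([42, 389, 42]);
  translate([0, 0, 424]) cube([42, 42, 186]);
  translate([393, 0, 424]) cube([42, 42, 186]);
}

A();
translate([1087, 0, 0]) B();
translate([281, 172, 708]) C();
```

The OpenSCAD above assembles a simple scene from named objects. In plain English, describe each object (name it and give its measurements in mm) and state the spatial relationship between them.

A is a rectangular dining table. The top is 997×762×45 mm with its upper surface at z = 708 mm. It stands on four 56×56 mm square legs, each inset 32 mm from the nearest pair of top edges, running from the floor to the underside of the top. Four apron rails, 56 mm thick and 75 mm tall, run between adjacent legs with their top edges flush with the underside of the top and their outer faces flush with the legs' outer faces.

B is a bed frame 1997 mm long (x) by 1506 mm wide (y). Four 51×51 mm corner posts, 512 mm tall, at the corners of the footprint. Four rails of 33 mm thickness and 187 mm height run between adjacent posts with their undersides at z = 269 mm, their outer faces flush with the outside of the frame (the two x-running rails run between the posts' inner faces; the two y-running rails run between the posts' inner faces). 12 slats, each 88 mm wide (x) and 23 mm thick, lie across the top of the two x-running rails, running the full 1506 mm width of the frame in y; the slats are evenly spaced along x between the inner faces of the end posts with equal gaps (rounded down to the nearest mm) at the −x end and between each pair — any rounding remainder accumulates at the +x end.

C is a chair: 435×418 mm seat, 40 mm thick, top at z = 424 mm, on four 31 mm square corner legs flush with the seat edges. A 29 mm thick backrest slab spans the full seat width, extending 340 mm above the seat top, its back face flush with the seat's +y edge. Two armrests of 42×42 mm section run along each side from the seat's front edge to the front of the backrest, top faces 228 mm above the seat top and outer faces flush with the seat's x-edges; a 42×42 mm post under the front of each armrest stands on the seat at the front corner.

The bed frame is on the floor beside the table on its +x side. The chair is on top of the table, centred.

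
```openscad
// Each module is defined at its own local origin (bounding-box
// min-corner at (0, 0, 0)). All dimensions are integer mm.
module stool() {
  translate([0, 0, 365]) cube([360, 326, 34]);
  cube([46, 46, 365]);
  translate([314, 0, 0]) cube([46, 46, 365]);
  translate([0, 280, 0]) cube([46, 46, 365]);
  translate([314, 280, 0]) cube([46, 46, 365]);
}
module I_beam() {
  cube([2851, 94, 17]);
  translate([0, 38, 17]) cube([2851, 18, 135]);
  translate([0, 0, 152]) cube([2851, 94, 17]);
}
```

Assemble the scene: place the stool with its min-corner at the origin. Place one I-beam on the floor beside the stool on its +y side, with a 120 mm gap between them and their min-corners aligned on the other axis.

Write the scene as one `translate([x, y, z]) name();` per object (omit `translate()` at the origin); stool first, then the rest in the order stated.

stool();
translate([0, 446, 0]) I_beam();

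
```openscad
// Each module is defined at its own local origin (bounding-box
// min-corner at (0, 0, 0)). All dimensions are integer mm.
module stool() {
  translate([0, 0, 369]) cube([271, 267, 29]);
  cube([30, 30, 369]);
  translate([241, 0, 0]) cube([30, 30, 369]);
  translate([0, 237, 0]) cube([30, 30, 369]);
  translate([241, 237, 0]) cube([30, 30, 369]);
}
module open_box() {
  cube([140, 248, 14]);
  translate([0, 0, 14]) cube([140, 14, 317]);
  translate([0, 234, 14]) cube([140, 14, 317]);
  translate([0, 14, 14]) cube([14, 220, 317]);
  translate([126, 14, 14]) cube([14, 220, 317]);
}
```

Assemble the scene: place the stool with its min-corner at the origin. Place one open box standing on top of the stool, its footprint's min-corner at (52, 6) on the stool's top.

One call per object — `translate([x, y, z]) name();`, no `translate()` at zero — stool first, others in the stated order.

stool();
translate([52, 6, 398]) open_box();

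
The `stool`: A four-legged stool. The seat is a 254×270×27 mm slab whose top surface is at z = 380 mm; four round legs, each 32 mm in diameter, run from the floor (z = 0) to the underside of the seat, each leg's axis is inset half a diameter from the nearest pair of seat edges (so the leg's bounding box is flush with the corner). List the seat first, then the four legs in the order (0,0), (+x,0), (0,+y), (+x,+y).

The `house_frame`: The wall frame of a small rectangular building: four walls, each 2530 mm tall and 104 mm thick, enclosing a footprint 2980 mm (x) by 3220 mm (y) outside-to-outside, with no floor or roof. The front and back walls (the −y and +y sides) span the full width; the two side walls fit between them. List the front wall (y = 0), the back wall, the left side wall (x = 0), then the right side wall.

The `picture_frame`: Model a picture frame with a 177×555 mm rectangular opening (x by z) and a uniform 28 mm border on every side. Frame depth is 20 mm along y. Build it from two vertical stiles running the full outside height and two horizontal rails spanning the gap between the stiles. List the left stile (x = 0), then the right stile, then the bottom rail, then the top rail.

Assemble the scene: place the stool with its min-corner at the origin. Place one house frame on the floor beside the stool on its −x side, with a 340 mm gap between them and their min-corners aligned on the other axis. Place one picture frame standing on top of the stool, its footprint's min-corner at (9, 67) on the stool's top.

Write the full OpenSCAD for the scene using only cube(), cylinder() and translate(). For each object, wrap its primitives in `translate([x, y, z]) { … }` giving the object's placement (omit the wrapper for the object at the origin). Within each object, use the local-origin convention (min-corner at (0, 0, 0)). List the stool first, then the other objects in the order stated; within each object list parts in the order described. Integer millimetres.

translate([0, 0, 353]) cube([254, 270, 27]);
translate([16, 16, 0]) cylinder(h = 353, r = 16);
translate([238, 16, 0]) cylinder(h = 353, r = 16);
translate([16, 254, 0]) cylinder(h = 353, r = 16);
translate([238, 254, 0]) cylinder(h = 353, r = 16);
translate([-3320, 0, 0]) {
  cube([2980, 104, 2530]);
  translate([0, 3116, 0]) cube([2980, 104, 2530]);
  translate([0, 104, 0]) cube([104, 3012, 2530]);
  translate([2876, 104, 0]) cube([104, 3012, 2530]);
}
translate([9, 67, 380]) {
  cube([28, 20, 611]);
  translate([205, 0, 0]) cube([28, 20, 611]);
  translate([28, 0, 0]) cube([177, 20, 28]);
  translate([28, 0, 583]) cube([177, 20, 28]);
}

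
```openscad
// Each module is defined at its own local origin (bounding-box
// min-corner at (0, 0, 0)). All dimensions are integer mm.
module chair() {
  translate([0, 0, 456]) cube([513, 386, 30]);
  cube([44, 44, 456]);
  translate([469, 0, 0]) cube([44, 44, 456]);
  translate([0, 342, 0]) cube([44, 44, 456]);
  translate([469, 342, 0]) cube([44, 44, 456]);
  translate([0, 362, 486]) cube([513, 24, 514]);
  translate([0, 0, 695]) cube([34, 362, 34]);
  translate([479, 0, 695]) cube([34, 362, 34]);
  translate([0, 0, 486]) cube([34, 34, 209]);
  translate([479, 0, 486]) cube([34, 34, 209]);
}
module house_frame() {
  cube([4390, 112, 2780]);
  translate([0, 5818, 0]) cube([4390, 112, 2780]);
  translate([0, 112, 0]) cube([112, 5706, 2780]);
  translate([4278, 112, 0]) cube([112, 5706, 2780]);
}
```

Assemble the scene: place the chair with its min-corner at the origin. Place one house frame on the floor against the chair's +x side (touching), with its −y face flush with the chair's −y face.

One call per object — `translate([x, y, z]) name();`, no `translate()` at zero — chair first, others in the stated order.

chair();
translate([513, 0, 0]) house_frame();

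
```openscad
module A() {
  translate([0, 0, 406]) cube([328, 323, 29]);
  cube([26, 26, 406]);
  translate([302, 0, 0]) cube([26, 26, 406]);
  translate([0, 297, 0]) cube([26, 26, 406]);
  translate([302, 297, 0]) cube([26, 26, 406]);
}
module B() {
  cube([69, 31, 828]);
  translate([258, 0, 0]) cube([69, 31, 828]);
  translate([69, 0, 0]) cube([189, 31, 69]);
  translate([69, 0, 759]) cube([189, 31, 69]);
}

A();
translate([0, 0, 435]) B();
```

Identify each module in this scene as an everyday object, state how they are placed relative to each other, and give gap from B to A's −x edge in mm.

A is a stool. B is a picture frame. The picture frame is on top of the stool. The gap from the picture frame to the stool's −x edge is 0 mm.

The picture frame's min-x is at 0; the stool's min-x is 0; gap = 0 mm.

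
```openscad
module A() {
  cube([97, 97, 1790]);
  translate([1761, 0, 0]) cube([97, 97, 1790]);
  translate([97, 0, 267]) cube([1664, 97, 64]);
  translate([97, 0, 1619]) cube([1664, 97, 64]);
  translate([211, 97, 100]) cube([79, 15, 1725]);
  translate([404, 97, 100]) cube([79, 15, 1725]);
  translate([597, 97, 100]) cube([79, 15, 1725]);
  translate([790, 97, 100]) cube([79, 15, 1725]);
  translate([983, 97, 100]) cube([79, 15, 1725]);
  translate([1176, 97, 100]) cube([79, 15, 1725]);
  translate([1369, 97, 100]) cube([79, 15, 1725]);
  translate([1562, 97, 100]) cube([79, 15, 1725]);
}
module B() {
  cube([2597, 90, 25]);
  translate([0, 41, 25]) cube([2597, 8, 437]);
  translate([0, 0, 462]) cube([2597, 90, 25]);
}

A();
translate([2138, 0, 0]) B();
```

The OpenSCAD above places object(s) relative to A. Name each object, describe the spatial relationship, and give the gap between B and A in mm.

A is a fence section. B is an I-beam. The I-beam is on the floor beside the fence section on its +x side. The gap between the I-beam and the fence section is 280 mm.

The I-beam's nearest face is 280 mm from the fence section's +x face.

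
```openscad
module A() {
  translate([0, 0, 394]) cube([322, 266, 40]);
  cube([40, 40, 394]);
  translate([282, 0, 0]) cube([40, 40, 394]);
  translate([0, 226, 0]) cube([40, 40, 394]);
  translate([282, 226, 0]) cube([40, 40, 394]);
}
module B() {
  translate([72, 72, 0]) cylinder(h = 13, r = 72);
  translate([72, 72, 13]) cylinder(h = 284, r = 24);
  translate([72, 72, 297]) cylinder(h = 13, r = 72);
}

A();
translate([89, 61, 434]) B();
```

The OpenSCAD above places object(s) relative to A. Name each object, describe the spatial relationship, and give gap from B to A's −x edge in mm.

The spool's min-x is at 89; the stool's min-x is 0; gap = 89 mm.

A is a stool. B is a spool. The spool is on top of the stool, centred. The gap from the spool to the stool's −x edge is 89 mm.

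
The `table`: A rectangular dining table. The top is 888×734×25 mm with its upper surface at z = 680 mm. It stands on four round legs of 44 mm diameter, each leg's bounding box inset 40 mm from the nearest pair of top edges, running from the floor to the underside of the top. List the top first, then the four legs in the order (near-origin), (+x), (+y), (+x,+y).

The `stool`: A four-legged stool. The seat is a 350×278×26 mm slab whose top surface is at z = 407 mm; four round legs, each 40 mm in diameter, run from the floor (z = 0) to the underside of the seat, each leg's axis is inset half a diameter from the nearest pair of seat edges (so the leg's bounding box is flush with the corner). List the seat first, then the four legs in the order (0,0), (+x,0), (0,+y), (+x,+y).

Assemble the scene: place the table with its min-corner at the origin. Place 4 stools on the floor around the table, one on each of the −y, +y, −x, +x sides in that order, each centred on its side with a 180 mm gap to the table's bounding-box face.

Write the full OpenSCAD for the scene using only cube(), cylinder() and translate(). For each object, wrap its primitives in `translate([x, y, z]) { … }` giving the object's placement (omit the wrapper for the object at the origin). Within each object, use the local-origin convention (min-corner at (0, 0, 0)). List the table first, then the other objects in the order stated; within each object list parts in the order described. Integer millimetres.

translate([0, 0, 655]) cube([888, 734, 25]);
translate([62, 62, 0]) cylinder(h = 655, r = 22);
translate([826, 62, 0]) cylinder(h = 655, r = 22);
translate([62, 672, 0]) cylinder(h = 655, r = 22);
translate([826, 672, 0]) cylinder(h = 655, r = 22);
translate([269, -458, 0]) {
  translate([0, 0, 381]) cube([350, 278, 26]);
  translate([20, 20, 0]) cylinder(h = 381, r = 20);
  translate([330, 20, 0]) cylinder(h = 381, r = 20);
  translate([20, 258, 0]) cylinder(h = 381, r = 20);
  translate([330, 258, 0]) cylinder(h = 381, r = 20);
}
translate([269, 914, 0]) {
  translate([0, 0, 381]) cube([350, 278, 26]);
  translate([20, 20, 0]) cylinder(h = 381, r = 20);
  translate([330, 20, 0]) cylinder(h = 381, r = 20);
  translate([20, 258, 0]) cylinder(h = 381, r = 20);
  translate([330, 258, 0]) cylinder(h = 381, r = 20);
}
translate([-530, 228, 0]) {
  translate([0, 0, 381]) cube([350, 278, 26]);
  translate([20, 20, 0]) cylinder(h = 381, r = 20);
  translate([330, 20, 0]) cylinder(h = 381, r = 20);
  translate([20, 258, 0]) cylinder(h = 381, r = 20);
  translate([330, 258, 0]) cylinder(h = 381, r = 20);
}
translate([1068, 228, 0]) {
  translate([0, 0, 381]) cube([350, 278, 26]);
  translate([20, 20, 0]) cylinder(h = 381, r = 20);
  translate([330, 20, 0]) cylinder(h = 381, r = 20);
  translate([20, 258, 0]) cylinder(h = 381, r = 20);
  translate([330, 258, 0]) cylinder(h = 381, r = 20);
}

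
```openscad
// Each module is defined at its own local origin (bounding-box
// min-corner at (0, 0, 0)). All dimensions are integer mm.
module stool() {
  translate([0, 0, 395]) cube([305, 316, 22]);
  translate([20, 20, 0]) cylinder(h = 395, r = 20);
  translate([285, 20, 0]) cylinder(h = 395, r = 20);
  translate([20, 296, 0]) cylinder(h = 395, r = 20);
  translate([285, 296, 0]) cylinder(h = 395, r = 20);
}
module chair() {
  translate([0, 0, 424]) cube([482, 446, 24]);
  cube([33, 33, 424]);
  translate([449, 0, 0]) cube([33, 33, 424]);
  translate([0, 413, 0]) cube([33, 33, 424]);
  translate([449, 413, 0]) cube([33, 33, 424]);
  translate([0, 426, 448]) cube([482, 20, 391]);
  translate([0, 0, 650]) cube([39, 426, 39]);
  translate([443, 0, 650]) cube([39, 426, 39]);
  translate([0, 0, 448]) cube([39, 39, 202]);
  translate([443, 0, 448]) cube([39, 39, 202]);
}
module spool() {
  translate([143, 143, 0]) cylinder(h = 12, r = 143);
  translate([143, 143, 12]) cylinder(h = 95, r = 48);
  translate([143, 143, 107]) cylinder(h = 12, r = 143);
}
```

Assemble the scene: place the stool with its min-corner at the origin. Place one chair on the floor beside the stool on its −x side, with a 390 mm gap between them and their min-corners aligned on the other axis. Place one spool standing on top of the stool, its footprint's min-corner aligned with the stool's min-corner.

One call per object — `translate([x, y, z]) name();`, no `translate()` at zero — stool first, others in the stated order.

stool();
translate([-872, 0, 0]) chair();
translate([0, 0, 417]) spool();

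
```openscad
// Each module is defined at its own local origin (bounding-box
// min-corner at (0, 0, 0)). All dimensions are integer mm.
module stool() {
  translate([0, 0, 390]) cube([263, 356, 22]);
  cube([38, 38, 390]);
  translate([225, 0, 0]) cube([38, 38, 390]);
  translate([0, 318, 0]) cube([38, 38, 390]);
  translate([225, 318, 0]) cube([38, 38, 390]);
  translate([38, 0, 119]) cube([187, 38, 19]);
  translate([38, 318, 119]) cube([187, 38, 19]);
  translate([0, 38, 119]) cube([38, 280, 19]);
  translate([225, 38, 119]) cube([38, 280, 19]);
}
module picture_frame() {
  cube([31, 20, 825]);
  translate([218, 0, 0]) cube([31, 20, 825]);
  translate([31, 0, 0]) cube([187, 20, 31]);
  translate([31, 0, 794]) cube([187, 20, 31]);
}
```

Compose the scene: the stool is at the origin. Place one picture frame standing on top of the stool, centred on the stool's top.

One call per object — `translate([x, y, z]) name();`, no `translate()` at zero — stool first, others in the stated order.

stool();
translate([7, 168, 412]) picture_frame();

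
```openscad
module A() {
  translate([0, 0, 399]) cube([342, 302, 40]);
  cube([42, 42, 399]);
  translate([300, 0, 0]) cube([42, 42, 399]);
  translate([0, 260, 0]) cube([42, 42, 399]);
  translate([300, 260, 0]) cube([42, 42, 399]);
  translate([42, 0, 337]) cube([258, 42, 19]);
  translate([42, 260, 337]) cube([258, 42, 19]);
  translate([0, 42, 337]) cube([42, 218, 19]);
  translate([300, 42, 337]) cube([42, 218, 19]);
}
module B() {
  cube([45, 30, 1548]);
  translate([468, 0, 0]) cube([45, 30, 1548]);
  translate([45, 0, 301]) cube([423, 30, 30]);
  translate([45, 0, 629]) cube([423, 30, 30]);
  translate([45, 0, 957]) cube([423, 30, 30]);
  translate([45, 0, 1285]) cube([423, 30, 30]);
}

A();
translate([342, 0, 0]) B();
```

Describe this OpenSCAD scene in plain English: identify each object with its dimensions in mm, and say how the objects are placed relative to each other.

A is a simple wooden stool: a rectangular seat 342 mm (x) by 302 mm (y), 40 mm thick, top face at z = 439 mm, on four square legs, each 42×42 mm in cross-section. The legs rest on z = 0, each flush with a corner of the seat. Four stretchers, 42 mm wide and 19 mm tall, connect adjacent legs with their undersides at z = 337 mm, each running between the inner faces of the legs it joins and aligned with the legs' outer faces on the other axis.

B is a straight ladder. Two 45×30 mm vertical rails, 1548 mm tall, stand 513 mm apart (outside-to-outside) with their front faces coplanar on the −y side. 4 rungs, each 30 mm deep and 30 mm tall, span between the inner faces of the rails, front faces flush with the rails. The lowest rung's underside is at z = 301 mm and rungs are spaced 328 mm apart (underside to underside).

The ladder is against the stool's +x side, with their −y faces flush.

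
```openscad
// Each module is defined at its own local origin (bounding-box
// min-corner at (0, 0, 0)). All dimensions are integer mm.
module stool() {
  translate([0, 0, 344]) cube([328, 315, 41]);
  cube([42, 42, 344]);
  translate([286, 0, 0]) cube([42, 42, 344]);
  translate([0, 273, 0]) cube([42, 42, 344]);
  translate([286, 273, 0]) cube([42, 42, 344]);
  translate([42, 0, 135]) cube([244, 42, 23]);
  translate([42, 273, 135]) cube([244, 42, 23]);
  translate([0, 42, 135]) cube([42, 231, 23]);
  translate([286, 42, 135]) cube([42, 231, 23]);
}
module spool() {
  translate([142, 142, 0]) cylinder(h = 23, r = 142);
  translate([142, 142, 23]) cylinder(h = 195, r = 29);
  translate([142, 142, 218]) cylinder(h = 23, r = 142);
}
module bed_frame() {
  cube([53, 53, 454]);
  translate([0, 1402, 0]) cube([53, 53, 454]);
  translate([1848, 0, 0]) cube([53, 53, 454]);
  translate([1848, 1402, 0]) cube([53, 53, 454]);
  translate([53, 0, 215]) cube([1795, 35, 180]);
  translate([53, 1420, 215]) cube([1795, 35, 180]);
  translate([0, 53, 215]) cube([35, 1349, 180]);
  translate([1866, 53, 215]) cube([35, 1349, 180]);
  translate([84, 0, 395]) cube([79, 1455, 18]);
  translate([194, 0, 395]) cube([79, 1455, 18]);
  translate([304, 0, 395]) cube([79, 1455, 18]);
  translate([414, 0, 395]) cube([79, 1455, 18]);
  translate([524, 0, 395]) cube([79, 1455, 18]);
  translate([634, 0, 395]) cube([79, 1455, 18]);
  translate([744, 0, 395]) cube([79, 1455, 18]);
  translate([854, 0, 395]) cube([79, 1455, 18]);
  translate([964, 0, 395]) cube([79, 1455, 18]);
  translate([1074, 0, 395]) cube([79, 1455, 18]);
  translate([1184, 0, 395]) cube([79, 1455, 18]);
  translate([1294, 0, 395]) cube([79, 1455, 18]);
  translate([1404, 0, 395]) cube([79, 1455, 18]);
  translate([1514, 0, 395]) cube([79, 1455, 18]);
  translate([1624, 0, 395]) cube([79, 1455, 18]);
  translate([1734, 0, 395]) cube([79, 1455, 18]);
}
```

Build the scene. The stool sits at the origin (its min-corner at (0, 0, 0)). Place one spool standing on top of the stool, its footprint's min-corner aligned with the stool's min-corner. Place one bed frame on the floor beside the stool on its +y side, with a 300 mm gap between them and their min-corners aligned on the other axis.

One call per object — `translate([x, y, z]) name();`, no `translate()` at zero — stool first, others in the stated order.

stool();
translate([0, 0, 385]) spool();
translate([0, 615, 0]) bed_frame();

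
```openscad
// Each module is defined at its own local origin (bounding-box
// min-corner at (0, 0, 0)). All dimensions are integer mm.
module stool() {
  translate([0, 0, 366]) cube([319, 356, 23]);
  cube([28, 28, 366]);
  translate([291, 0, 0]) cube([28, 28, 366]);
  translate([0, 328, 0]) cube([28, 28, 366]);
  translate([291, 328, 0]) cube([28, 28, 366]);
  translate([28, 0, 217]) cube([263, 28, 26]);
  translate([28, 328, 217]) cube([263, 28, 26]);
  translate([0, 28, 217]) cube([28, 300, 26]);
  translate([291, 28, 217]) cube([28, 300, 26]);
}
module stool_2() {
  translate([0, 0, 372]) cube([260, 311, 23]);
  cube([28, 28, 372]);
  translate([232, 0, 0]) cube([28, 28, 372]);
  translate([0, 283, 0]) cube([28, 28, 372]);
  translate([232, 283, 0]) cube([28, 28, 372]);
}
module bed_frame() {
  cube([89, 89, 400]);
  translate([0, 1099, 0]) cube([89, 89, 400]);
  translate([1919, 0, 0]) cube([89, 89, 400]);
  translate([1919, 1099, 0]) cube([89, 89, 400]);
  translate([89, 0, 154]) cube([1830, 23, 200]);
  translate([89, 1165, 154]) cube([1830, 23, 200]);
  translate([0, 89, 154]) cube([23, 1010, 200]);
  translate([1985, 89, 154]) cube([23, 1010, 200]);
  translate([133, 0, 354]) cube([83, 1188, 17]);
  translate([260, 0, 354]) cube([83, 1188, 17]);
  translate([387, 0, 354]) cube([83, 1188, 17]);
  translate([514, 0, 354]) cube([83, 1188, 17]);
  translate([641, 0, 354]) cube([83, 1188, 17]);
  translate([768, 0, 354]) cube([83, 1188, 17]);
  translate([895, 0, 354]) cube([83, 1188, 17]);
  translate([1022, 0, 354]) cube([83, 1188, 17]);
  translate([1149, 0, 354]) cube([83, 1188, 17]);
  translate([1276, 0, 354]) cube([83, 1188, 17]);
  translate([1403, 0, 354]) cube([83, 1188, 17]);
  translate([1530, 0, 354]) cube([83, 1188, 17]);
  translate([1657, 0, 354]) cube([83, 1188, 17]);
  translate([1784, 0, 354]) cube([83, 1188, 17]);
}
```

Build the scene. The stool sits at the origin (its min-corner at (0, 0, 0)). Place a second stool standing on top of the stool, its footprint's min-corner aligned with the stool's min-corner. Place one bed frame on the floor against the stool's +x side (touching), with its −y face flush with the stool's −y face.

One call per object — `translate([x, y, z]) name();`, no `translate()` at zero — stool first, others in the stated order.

stool();
translate([0, 0, 389]) stool_2();
translate([319, 0, 0]) bed_frame();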